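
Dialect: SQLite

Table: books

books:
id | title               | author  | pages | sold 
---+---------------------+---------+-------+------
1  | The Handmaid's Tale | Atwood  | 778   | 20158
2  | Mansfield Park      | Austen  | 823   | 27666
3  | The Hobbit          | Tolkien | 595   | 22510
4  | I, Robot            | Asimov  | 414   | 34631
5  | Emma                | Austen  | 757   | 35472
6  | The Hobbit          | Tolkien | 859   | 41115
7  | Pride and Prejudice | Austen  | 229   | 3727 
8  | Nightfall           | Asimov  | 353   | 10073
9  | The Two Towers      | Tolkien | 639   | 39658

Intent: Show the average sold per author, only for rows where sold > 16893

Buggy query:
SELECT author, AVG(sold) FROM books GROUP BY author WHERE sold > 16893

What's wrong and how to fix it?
Bug: Row-level WHERE must come before GROUP BY in the clause order

Fix: Move the WHERE clause before GROUP BY

Corrected query:
SELECT author, AVG(sold) FROM books WHERE sold > 16893 GROUP BY author

Result:
author  | AVG(sold)   
--------+-------------
Asimov  | 34631       
Atwood  | 20158       
Austen  | 31569       
Tolkien | 34427.666667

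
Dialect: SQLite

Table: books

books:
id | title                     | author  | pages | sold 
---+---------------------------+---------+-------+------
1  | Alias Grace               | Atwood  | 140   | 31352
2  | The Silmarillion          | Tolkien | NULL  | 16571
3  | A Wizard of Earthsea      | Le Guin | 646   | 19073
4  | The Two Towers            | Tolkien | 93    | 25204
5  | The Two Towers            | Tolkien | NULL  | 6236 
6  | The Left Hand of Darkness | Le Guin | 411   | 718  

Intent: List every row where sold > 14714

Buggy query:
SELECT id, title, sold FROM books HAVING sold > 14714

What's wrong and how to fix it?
Bug: HAVING filters the output of aggregation, but this query has no GROUP BY and no aggregate functions, so SQLite rejects it (HAVING clause on a non-aggregate query); the condition here is per row

Fix: Use WHERE for row-level filtering

Corrected query:
SELECT id, title, sold FROM books WHERE sold > 14714

Result:
id | title                | sold 
---+----------------------+------
1  | Alias Grace          | 31352
2  | The Silmarillion     | 16571
3  | A Wizard of Earthsea | 19073
4  | The Two Towers       | 25204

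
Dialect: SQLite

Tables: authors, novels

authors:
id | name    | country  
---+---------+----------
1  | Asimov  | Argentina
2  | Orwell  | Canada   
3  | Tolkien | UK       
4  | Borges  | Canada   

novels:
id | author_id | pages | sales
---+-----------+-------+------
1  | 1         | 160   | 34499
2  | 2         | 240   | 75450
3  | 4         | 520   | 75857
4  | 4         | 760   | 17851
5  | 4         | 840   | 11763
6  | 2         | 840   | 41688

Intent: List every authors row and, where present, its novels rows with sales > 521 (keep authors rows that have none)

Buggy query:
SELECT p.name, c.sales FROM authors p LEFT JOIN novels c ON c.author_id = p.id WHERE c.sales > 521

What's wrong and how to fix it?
Bug: Filtering c.sales in WHERE discards the NULL rows produced by LEFT JOIN, turning it into an inner join

Fix: Put 'c.sales > 521' in the JOIN's ON clause instead of WHERE

Corrected query:
SELECT p.name, c.sales FROM authors p LEFT JOIN novels c ON c.author_id = p.id AND c.sales > 521

Result:
name    | sales
--------+------
Asimov  | 34499
Orwell  | 41688
Orwell  | 75450
Tolkien | NULL 
Borges  | 11763
Borges  | 17851
Borges  | 75857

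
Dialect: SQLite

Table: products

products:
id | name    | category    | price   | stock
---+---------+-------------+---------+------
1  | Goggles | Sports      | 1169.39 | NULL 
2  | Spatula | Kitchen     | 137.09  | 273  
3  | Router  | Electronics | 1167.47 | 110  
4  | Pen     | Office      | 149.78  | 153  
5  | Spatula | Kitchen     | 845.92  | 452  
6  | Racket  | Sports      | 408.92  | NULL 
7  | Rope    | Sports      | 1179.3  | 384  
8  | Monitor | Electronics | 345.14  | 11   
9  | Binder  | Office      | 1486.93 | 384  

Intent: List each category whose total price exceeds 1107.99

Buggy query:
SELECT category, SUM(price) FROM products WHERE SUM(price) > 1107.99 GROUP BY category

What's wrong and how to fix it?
Bug: Aggregate functions cannot appear in a WHERE clause

Fix: Use HAVING (which filters groups after aggregation) instead of WHERE

Corrected query:
SELECT category, SUM(price) FROM products GROUP BY category HAVING SUM(price) > 1107.99

Result:
category    | SUM(price)
------------+-----------
Electronics | 1512.61   
Office      | 1636.71   
Sports      | 2757.61   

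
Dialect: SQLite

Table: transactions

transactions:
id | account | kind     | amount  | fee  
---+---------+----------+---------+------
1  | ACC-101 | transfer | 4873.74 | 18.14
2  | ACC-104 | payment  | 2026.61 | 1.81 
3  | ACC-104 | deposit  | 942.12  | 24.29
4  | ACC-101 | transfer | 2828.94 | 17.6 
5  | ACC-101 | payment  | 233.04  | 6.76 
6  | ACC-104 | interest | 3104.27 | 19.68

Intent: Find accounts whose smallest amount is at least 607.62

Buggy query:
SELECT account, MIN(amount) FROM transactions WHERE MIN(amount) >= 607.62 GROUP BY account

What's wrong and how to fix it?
Bug: MIN() in WHERE is a misuse of aggregate

Fix: Replace WHERE with HAVING after the GROUP BY

Corrected query:
SELECT account, MIN(amount) FROM transactions GROUP BY account HAVING MIN(amount) >= 607.62

Result:
account | MIN(amount)
--------+------------
ACC-104 | 942.12     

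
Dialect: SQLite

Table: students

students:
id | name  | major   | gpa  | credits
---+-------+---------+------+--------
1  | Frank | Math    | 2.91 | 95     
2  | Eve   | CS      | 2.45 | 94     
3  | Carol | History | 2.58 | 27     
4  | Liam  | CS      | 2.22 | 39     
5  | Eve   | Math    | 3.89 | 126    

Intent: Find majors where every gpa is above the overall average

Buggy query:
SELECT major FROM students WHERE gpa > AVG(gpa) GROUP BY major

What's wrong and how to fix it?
Bug: AVG() is an aggregate; it can't sit directly in WHERE

Fix: Use a subquery for AVG and a HAVING MIN(...) filter so the condition holds for every row in the group

Corrected query:
SELECT major FROM students GROUP BY major HAVING MIN(gpa) > (SELECT AVG(gpa) FROM students)

Result:
major
-----
Math 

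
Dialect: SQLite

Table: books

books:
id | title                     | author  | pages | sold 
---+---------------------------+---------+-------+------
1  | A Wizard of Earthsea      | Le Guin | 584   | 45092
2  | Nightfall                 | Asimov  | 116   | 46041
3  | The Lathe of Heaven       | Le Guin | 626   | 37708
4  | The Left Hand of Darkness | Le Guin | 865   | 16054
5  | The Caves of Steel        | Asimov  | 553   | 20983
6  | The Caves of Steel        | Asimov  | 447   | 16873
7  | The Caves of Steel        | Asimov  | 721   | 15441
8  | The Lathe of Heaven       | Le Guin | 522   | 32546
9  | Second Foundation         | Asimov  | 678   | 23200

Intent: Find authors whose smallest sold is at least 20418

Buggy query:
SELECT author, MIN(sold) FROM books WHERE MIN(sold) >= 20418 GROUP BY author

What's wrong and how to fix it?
Bug: Aggregates like MIN are computed per group after WHERE runs

Fix: Use HAVING for the per-group MIN condition

Corrected query:
SELECT author, MIN(sold) FROM books GROUP BY author HAVING MIN(sold) >= 20418

Result:
(no rows)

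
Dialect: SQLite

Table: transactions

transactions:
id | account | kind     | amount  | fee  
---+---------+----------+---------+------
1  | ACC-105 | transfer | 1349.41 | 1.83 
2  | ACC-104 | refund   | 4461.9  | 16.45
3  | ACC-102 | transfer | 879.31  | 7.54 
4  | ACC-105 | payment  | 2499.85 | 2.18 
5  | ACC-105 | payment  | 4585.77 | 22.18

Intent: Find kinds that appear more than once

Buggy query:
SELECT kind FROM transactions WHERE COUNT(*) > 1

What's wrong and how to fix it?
Bug: COUNT(*) is an aggregate and cannot be used in WHERE

Fix: GROUP BY kind, then filter groups with HAVING COUNT(*) > 1

Corrected query:
SELECT kind FROM transactions GROUP BY kind HAVING COUNT(*) > 1

Result:
kind    
--------
payment 
transfer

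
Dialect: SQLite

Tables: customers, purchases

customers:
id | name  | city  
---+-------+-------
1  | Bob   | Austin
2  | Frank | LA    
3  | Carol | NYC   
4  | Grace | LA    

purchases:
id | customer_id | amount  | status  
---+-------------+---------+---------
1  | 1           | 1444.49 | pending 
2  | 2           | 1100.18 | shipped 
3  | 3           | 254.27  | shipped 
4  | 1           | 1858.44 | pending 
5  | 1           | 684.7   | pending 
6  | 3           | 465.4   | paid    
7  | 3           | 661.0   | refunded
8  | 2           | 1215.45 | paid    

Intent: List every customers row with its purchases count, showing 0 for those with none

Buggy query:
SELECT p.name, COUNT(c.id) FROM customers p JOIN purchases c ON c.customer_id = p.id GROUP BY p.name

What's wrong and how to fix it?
Bug: An inner join excludes parents with zero children

Fix: Use LEFT JOIN so parents without children still appear (COUNT(c.id) gives 0)

Corrected query:
SELECT p.name, COUNT(c.id) FROM customers p LEFT JOIN purchases c ON c.customer_id = p.id GROUP BY p.name

Result:
name  | COUNT(c.id)
------+------------
Bob   | 3          
Carol | 3          
Frank | 2          
Grace | 0          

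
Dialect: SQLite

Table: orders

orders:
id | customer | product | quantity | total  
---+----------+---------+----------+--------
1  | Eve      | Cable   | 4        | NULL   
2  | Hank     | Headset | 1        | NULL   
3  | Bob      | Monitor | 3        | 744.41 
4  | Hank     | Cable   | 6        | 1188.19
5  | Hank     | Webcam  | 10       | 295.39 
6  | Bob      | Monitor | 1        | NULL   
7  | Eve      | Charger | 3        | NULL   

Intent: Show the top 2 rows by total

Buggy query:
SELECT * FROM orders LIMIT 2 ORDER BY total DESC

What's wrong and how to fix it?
Bug: ORDER BY cannot follow LIMIT; LIMIT is the final clause

Fix: Sort with ORDER BY, then apply LIMIT

Corrected query:
SELECT * FROM orders ORDER BY total DESC LIMIT 2

Result:
id | customer | product | quantity | total  
---+----------+---------+----------+--------
4  | Hank     | Cable   | 6        | 1188.19
3  | Bob      | Monitor | 3        | 744.41 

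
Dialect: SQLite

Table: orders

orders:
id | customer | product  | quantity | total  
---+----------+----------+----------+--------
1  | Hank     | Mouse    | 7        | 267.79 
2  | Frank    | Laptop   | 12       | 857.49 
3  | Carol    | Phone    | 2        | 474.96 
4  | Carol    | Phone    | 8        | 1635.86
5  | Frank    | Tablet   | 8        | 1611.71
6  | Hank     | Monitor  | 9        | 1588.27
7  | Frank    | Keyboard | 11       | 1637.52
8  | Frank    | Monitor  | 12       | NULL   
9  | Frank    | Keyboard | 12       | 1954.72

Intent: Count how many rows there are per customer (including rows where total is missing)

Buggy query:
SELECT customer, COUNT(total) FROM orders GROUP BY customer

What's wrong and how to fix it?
Bug: COUNT(column) counts non-NULL values only; rows with NULL total aren't counted

Fix: Use COUNT(*) to count all rows regardless of NULL

Corrected query:
SELECT customer, COUNT(*) FROM orders GROUP BY customer

Result:
customer | COUNT(*)
---------+---------
Carol    | 2       
Frank    | 5       
Hank     | 2       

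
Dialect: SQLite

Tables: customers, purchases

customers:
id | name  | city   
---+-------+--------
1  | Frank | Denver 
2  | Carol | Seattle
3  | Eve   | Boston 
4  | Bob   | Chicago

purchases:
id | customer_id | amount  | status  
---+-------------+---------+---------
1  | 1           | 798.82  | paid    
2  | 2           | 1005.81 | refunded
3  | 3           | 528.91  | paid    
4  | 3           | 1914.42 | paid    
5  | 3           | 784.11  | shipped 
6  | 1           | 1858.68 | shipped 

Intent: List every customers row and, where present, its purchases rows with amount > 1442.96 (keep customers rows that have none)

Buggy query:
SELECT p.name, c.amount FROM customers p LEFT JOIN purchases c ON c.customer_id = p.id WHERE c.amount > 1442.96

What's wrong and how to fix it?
Bug: Filtering c.amount in WHERE discards the NULL rows produced by LEFT JOIN, turning it into an inner join

Fix: Put 'c.amount > 1442.96' in the JOIN's ON clause instead of WHERE

Corrected query:
SELECT p.name, c.amount FROM customers p LEFT JOIN purchases c ON c.customer_id = p.id AND c.amount > 1442.96

Result:
name  | amount 
------+--------
Frank | 1858.68
Carol | NULL   
Eve   | 1914.42
Bob   | NULL   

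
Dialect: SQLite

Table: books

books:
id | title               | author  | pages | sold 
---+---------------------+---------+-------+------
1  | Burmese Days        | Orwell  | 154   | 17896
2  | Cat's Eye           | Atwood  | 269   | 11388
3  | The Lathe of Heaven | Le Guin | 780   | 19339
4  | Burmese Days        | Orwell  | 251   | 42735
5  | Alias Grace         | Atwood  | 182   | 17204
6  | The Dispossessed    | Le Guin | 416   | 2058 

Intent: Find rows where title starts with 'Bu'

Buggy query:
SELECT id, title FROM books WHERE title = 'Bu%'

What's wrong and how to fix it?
Bug: Wildcards only work with LIKE; '=' treats '%' as a literal character

Fix: Replace '=' with LIKE so 'Bu%' is treated as a pattern

Corrected query:
SELECT id, title FROM books WHERE title LIKE 'Bu%'

Result:
id | title       
---+-------------
1  | Burmese Days
4  | Burmese Days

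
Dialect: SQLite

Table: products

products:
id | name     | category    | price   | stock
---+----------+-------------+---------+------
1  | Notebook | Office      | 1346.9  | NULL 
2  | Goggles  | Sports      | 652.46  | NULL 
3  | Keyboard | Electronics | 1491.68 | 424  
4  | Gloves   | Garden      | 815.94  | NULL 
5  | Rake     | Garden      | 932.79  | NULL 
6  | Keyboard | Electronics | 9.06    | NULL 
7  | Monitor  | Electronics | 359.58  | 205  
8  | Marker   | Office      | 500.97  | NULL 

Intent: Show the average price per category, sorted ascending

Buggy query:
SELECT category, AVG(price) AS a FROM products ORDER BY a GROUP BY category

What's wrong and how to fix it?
Bug: ORDER BY appears before GROUP BY; SQL clause order requires GROUP BY first

Fix: Reorder: SELECT … FROM … GROUP BY … ORDER BY …

Corrected query:
SELECT category, AVG(price) AS a FROM products GROUP BY category ORDER BY a

Result:
category    | a         
------------+-----------
Electronics | 620.106667
Sports      | 652.46    
Garden      | 874.365   
Office      | 923.935   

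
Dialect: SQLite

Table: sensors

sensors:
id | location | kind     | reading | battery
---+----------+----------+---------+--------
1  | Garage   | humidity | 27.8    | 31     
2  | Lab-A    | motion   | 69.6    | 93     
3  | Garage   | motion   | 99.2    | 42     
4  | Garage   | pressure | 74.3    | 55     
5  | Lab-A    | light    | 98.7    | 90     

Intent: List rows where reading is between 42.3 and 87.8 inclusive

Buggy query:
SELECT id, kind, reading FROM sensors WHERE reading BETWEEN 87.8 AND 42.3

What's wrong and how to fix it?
Bug: BETWEEN expects the lower bound first; with 87.8 AND 42.3 the range is empty

Fix: Swap the bounds so the smaller value comes first

Corrected query:
SELECT id, kind, reading FROM sensors WHERE reading BETWEEN 42.3 AND 87.8

Result:
id | kind     | reading
---+----------+--------
2  | motion   | 69.6   
4  | pressure | 74.3   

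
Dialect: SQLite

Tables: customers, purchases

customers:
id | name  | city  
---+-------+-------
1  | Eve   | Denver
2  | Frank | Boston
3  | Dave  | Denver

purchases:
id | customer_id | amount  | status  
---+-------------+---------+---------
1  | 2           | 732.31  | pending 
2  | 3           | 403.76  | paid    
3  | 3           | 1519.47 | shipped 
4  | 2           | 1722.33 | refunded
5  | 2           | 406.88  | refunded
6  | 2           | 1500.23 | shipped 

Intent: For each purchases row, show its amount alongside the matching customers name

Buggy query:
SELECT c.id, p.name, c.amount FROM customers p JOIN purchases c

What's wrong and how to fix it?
Bug: Missing join condition: each purchases row is matched to all customers rows instead of just its own

Fix: Add ON c.customer_id = p.id to the JOIN

Corrected query:
SELECT c.id, p.name, c.amount FROM customers p JOIN purchases c ON c.customer_id = p.id

Result:
id | name  | amount 
---+-------+--------
1  | Frank | 732.31 
2  | Dave  | 403.76 
3  | Dave  | 1519.47
4  | Frank | 1722.33
5  | Frank | 406.88 
6  | Frank | 1500.23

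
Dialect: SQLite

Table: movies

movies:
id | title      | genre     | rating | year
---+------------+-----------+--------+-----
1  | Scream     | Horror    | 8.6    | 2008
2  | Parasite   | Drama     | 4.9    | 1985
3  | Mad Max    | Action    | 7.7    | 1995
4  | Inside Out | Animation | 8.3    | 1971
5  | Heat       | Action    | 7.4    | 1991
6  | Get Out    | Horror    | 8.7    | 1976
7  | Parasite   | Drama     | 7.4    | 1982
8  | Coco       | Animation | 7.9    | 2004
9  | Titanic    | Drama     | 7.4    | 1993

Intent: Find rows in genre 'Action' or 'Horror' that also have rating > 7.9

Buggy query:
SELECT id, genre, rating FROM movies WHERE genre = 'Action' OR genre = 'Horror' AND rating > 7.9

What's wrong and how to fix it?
Bug: AND binds tighter than OR, so this parses as genre = 'Action' OR (genre = 'Horror' AND rating > 7.9)

Fix: Group the OR with parentheses (or use IN), then AND the threshold

Corrected query:
SELECT id, genre, rating FROM movies WHERE (genre = 'Action' OR genre = 'Horror') AND rating > 7.9

Result:
id | genre  | rating
---+--------+-------
1  | Horror | 8.6   
6  | Horror | 8.7   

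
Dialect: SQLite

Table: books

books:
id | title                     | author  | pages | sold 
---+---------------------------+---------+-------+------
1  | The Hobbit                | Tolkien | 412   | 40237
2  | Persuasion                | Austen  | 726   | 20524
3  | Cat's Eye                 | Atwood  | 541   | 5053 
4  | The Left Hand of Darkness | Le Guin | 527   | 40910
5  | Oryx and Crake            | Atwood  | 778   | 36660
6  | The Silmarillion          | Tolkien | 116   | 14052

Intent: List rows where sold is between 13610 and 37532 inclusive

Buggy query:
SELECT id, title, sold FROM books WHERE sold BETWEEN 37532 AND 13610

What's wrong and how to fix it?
Bug: BETWEEN expects the lower bound first; with 37532 AND 13610 the range is empty

Fix: Swap the bounds so the smaller value comes first

Corrected query:
SELECT id, title, sold FROM books WHERE sold BETWEEN 13610 AND 37532

Result:
id | title            | sold 
---+------------------+------
2  | Persuasion       | 20524
5  | Oryx and Crake   | 36660
6  | The Silmarillion | 14052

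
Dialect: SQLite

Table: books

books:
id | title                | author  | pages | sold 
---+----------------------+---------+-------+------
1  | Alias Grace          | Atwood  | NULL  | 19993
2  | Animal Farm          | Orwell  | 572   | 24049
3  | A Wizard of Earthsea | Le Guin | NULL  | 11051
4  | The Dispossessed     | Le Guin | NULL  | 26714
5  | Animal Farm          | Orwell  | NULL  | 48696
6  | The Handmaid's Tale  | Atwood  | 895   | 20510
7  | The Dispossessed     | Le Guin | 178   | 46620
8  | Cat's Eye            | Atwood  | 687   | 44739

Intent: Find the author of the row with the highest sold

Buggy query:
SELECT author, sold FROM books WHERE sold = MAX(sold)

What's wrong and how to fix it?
Bug: WHERE is evaluated per row; an aggregate over the whole table isn't defined there

Fix: Use a subquery: WHERE sold = (SELECT MAX(sold) FROM books)

Corrected query:
SELECT author, sold FROM books WHERE sold = (SELECT MAX(sold) FROM books)

Result:
author | sold 
-------+------
Orwell | 48696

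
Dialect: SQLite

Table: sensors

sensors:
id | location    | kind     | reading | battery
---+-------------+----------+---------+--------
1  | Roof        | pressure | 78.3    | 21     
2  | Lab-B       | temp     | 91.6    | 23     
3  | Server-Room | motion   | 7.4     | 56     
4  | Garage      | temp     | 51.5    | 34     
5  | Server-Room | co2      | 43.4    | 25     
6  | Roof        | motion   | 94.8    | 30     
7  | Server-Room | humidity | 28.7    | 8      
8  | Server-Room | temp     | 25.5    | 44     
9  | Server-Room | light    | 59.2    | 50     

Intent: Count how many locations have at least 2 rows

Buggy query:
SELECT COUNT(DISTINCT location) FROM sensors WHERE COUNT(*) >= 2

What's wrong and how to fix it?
Bug: COUNT(*) cannot appear in WHERE; the per-group count doesn't exist yet

Fix: Use a subquery that GROUPs and filters with HAVING, then count its rows

Corrected query:
SELECT COUNT(*) FROM (SELECT location FROM sensors GROUP BY location HAVING COUNT(*) >= 2)

Result:
COUNT(*)
--------
2       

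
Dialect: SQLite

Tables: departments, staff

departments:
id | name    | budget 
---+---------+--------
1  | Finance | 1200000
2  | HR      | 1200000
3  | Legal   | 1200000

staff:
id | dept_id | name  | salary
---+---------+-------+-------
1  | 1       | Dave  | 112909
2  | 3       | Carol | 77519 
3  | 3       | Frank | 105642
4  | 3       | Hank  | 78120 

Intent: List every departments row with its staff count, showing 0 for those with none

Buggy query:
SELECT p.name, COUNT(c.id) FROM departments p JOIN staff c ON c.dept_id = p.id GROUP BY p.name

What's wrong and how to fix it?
Bug: An inner join excludes parents with zero children

Fix: Switch to LEFT JOIN to retain unmatched parent rows

Corrected query:
SELECT p.name, COUNT(c.id) FROM departments p LEFT JOIN staff c ON c.dept_id = p.id GROUP BY p.name

Result:
name    | COUNT(c.id)
--------+------------
Finance | 1          
HR      | 0          
Legal   | 3          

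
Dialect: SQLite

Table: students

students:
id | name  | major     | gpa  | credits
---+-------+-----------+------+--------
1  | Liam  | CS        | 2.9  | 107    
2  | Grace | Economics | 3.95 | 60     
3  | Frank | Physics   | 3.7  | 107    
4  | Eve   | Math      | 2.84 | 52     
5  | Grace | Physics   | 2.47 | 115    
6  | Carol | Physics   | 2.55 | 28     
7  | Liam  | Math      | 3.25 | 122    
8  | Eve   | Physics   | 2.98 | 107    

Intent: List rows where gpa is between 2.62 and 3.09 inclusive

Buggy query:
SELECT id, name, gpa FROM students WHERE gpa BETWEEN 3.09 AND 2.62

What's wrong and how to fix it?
Bug: BETWEEN expects the lower bound first; with 3.09 AND 2.62 the range is empty

Fix: Swap the bounds so the smaller value comes first

Corrected query:
SELECT id, name, gpa FROM students WHERE gpa BETWEEN 2.62 AND 3.09

Result:
id | name | gpa 
---+------+-----
1  | Liam | 2.9 
4  | Eve  | 2.84
8  | Eve  | 2.98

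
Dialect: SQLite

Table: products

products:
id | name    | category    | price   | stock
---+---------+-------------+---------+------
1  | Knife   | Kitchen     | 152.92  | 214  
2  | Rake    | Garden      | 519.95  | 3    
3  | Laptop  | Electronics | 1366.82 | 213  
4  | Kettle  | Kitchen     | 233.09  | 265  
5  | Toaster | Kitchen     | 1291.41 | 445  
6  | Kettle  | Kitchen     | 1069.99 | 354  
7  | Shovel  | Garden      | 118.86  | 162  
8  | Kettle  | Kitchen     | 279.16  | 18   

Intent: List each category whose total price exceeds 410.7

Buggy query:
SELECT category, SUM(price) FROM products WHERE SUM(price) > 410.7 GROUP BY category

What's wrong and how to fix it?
Bug: WHERE runs before GROUP BY, so aggregates aren't available there

Fix: Use HAVING (which filters groups after aggregation) instead of WHERE

Corrected query:
SELECT category, SUM(price) FROM products GROUP BY category HAVING SUM(price) > 410.7

Result:
category    | SUM(price)
------------+-----------
Electronics | 1366.82   
Garden      | 638.81    
Kitchen     | 3026.57   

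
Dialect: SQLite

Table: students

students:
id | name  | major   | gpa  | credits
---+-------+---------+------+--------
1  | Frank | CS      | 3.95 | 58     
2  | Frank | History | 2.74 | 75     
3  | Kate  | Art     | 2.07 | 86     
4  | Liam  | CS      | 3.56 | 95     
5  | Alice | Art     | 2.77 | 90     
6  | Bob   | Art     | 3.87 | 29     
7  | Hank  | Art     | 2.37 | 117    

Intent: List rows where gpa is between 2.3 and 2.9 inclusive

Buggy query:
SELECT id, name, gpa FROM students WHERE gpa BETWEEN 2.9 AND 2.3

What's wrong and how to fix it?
Bug: BETWEEN expects the lower bound first; with 2.9 AND 2.3 the range is empty

Fix: Write BETWEEN 2.3 AND 2.9

Corrected query:
SELECT id, name, gpa FROM students WHERE gpa BETWEEN 2.3 AND 2.9

Result:
id | name  | gpa 
---+-------+-----
2  | Frank | 2.74
5  | Alice | 2.77
7  | Hank  | 2.37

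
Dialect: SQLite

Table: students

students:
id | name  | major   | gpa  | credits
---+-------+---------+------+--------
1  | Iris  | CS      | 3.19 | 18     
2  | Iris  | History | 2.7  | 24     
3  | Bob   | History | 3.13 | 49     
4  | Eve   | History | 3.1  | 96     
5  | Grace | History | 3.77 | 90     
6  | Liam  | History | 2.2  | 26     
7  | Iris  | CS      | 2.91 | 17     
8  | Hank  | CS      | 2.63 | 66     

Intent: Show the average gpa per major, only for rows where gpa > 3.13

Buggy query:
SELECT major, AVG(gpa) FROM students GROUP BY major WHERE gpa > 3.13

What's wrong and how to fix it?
Bug: Row-level WHERE must come before GROUP BY in the clause order

Fix: Move the WHERE clause before GROUP BY

Corrected query:
SELECT major, AVG(gpa) FROM students WHERE gpa > 3.13 GROUP BY major

Result:
major   | AVG(gpa)
--------+---------
CS      | 3.19    
History | 3.77    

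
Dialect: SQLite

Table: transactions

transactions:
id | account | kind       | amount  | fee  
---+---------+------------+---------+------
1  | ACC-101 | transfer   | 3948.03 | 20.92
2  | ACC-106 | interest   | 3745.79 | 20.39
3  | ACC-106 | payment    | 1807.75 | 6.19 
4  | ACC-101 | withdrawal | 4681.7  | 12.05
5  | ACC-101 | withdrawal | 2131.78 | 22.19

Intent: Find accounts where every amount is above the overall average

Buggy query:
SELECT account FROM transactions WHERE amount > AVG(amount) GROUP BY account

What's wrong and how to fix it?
Bug: AVG() is an aggregate; it can't sit directly in WHERE

Fix: Compute the overall average in a scalar subquery and compare each group's MIN against it in HAVING

Corrected query:
SELECT account FROM transactions GROUP BY account HAVING MIN(amount) > (SELECT AVG(amount) FROM transactions)

Result:
(no rows)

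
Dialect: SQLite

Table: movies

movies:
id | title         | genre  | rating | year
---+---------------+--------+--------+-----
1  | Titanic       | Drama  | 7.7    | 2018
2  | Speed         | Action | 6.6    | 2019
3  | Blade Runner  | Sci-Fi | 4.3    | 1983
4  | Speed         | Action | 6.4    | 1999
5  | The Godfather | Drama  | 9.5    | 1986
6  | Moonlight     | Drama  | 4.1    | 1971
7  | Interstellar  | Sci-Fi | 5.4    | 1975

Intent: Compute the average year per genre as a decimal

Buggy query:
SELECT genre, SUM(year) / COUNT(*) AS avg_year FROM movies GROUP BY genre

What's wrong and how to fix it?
Bug: SUM(year) and COUNT(*) are both integers; the division truncates the fractional part

Fix: Cast one side to REAL so the division keeps the fractional part

Corrected query:
SELECT genre, SUM(year) * 1.0 / COUNT(*) AS avg_year FROM movies GROUP BY genre

Result:
genre  | avg_year   
-------+------------
Action | 2009       
Drama  | 1991.666667
Sci-Fi | 1979       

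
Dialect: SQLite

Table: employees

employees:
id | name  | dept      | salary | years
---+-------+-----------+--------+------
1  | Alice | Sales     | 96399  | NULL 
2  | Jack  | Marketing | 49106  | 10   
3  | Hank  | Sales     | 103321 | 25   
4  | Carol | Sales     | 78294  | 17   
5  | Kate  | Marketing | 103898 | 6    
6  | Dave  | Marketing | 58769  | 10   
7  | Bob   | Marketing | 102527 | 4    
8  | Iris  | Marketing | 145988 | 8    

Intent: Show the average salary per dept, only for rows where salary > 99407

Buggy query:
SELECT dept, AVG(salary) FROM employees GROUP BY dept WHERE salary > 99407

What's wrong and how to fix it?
Bug: WHERE cannot follow GROUP BY

Fix: Move the WHERE clause before GROUP BY

Corrected query:
SELECT dept, AVG(salary) FROM employees WHERE salary > 99407 GROUP BY dept

Result:
dept      | AVG(salary)
----------+------------
Marketing | 117471     
Sales     | 103321     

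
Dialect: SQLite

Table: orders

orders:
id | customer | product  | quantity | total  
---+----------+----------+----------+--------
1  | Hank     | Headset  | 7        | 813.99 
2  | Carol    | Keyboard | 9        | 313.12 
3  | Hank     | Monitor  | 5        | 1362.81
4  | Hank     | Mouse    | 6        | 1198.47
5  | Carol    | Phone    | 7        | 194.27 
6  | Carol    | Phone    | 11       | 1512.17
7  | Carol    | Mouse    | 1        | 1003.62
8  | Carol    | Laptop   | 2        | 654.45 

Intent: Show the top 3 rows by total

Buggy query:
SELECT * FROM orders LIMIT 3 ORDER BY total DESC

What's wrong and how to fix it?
Bug: ORDER BY cannot follow LIMIT; LIMIT is the final clause

Fix: Swap the clauses: ORDER BY first, then LIMIT

Corrected query:
SELECT * FROM orders ORDER BY total DESC LIMIT 3

Result:
id | customer | product | quantity | total  
---+----------+---------+----------+--------
6  | Carol    | Phone   | 11       | 1512.17
3  | Hank     | Monitor | 5        | 1362.81
4  | Hank     | Mouse   | 6        | 1198.47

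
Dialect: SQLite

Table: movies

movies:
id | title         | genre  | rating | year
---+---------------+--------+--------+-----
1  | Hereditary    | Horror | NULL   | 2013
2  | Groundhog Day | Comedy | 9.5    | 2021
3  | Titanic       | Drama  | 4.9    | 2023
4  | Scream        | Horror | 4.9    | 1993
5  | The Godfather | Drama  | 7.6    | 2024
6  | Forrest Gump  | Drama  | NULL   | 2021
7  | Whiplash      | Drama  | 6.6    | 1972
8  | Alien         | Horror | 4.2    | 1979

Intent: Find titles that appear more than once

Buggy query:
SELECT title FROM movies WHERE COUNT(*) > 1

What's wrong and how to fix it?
Bug: COUNT(*) is an aggregate and cannot be used in WHERE

Fix: GROUP BY title, then filter groups with HAVING COUNT(*) > 1

Corrected query:
SELECT title FROM movies GROUP BY title HAVING COUNT(*) > 1

Result:
(no rows)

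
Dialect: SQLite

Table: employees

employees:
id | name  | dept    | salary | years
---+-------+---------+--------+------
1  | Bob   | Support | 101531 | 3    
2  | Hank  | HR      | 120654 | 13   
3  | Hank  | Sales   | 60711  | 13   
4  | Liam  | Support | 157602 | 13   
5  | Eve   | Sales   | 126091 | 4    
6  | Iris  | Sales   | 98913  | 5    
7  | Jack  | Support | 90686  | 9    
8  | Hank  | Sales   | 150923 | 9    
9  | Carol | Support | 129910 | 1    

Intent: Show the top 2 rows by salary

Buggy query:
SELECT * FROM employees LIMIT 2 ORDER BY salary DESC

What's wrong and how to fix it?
Bug: ORDER BY cannot follow LIMIT; LIMIT is the final clause

Fix: Sort with ORDER BY, then apply LIMIT

Corrected query:
SELECT * FROM employees ORDER BY salary DESC LIMIT 2

Result:
id | name | dept    | salary | years
---+------+---------+--------+------
4  | Liam | Support | 157602 | 13   
8  | Hank | Sales   | 150923 | 9    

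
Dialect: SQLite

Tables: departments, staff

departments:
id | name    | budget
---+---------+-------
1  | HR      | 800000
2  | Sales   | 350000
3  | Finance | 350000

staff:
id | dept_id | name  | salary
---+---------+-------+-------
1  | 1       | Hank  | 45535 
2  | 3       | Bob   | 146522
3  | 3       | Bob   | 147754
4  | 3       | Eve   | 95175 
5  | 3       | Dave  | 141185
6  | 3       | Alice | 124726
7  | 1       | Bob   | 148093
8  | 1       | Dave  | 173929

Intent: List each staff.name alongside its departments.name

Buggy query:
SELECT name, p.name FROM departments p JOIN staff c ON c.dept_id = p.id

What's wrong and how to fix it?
Bug: Both tables have a 'name' column; the unqualified reference is ambiguous

Fix: Qualify the column with its table alias (c.name)

Corrected query:
SELECT c.name, p.name FROM departments p JOIN staff c ON c.dept_id = p.id

Result:
name  | name   
------+--------
Hank  | HR     
Bob   | Finance
Bob   | Finance
Eve   | Finance
Dave  | Finance
Alice | Finance
Bob   | HR     
Dave  | HR     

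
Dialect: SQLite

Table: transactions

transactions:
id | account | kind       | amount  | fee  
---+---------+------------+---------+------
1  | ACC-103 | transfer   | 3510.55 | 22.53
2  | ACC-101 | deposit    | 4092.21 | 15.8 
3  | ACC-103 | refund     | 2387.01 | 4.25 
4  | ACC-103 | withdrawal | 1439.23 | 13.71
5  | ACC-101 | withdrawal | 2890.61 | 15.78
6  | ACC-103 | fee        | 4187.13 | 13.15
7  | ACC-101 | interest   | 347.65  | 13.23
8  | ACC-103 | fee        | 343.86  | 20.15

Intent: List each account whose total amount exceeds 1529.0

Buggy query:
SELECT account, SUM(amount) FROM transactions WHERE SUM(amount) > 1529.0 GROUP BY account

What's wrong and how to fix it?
Bug: Aggregate functions cannot appear in a WHERE clause

Fix: Use HAVING (which filters groups after aggregation) instead of WHERE

Corrected query:
SELECT account, SUM(amount) FROM transactions GROUP BY account HAVING SUM(amount) > 1529.0

Result:
account | SUM(amount)
--------+------------
ACC-101 | 7330.47    
ACC-103 | 11867.78   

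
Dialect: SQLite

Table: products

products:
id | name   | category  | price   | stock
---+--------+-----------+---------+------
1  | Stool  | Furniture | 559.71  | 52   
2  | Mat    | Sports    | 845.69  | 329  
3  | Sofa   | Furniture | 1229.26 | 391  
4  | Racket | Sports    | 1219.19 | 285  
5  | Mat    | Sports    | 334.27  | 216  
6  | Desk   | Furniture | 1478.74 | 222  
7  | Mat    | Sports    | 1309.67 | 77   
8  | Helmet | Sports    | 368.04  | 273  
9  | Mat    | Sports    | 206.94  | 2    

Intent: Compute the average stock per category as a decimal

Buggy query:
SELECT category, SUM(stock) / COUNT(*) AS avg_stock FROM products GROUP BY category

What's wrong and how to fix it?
Bug: Both operands are integers, so '/' performs integer division and truncates

Fix: Multiply by 1.0 (or CAST to REAL) to force floating-point division

Corrected query:
SELECT category, SUM(stock) * 1.0 / COUNT(*) AS avg_stock FROM products GROUP BY category

Result:
category  | avg_stock 
----------+-----------
Furniture | 221.666667
Sports    | 197       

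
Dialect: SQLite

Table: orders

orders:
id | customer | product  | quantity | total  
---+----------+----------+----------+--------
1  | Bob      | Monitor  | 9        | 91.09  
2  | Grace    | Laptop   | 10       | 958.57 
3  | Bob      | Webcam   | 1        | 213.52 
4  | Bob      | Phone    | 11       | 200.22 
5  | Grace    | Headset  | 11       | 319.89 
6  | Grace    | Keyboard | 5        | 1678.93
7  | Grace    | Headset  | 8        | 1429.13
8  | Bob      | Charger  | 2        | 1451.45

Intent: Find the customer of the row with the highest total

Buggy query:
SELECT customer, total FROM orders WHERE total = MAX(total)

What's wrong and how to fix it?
Bug: MAX(total) is an aggregate and cannot be used directly in WHERE

Fix: Use a subquery: WHERE total = (SELECT MAX(total) FROM orders)

Corrected query:
SELECT customer, total FROM orders WHERE total = (SELECT MAX(total) FROM orders)

Result:
customer | total  
---------+--------
Grace    | 1678.93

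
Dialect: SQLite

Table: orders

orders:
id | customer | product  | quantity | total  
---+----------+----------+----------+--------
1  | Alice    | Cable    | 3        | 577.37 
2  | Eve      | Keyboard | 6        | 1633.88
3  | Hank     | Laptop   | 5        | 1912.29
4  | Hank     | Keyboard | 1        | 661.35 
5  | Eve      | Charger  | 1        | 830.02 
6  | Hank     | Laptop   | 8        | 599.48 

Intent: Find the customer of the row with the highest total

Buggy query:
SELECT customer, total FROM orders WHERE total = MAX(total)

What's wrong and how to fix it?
Bug: MAX(total) is an aggregate and cannot be used directly in WHERE

Fix: Use a subquery: WHERE total = (SELECT MAX(total) FROM orders)

Corrected query:
SELECT customer, total FROM orders WHERE total = (SELECT MAX(total) FROM orders)

Result:
customer | total  
---------+--------
Hank     | 1912.29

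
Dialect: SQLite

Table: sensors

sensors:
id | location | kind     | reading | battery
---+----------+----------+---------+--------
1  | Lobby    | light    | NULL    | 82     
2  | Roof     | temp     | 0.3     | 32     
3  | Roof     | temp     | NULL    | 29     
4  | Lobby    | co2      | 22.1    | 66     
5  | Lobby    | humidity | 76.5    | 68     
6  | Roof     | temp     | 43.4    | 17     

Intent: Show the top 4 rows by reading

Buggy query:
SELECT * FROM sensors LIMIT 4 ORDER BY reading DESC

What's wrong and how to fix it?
Bug: ORDER BY cannot follow LIMIT; LIMIT is the final clause

Fix: Swap the clauses: ORDER BY first, then LIMIT

Corrected query:
SELECT * FROM sensors ORDER BY reading DESC LIMIT 4

Result:
id | location | kind     | reading | battery
---+----------+----------+---------+--------
5  | Lobby    | humidity | 76.5    | 68     
6  | Roof     | temp     | 43.4    | 17     
4  | Lobby    | co2      | 22.1    | 66     
2  | Roof     | temp     | 0.3     | 32     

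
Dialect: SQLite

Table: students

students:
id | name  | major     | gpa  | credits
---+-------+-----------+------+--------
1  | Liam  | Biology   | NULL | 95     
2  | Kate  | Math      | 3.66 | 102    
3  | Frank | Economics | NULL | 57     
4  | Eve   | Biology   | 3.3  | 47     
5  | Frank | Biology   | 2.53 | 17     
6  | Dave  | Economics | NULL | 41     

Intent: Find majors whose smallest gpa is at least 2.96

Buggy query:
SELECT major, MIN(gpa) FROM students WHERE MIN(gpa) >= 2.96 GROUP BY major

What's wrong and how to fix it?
Bug: Aggregates like MIN are computed per group after WHERE runs

Fix: Use HAVING for the per-group MIN condition

Corrected query:
SELECT major, MIN(gpa) FROM students GROUP BY major HAVING MIN(gpa) >= 2.96

Result:
major | MIN(gpa)
------+---------
Math  | 3.66    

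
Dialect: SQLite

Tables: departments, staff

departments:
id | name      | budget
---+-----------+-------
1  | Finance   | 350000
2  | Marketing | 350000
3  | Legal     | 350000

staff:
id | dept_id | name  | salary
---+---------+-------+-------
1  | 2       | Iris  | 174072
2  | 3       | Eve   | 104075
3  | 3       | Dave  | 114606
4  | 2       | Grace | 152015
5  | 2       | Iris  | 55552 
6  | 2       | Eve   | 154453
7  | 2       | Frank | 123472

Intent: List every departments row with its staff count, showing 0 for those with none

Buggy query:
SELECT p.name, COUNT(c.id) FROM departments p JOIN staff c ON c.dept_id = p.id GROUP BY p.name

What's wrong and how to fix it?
Bug: INNER JOIN drops departments rows that have no matching staff rows

Fix: Switch to LEFT JOIN to retain unmatched parent rows

Corrected query:
SELECT p.name, COUNT(c.id) FROM departments p LEFT JOIN staff c ON c.dept_id = p.id GROUP BY p.name

Result:
name      | COUNT(c.id)
----------+------------
Finance   | 0          
Legal     | 2          
Marketing | 5          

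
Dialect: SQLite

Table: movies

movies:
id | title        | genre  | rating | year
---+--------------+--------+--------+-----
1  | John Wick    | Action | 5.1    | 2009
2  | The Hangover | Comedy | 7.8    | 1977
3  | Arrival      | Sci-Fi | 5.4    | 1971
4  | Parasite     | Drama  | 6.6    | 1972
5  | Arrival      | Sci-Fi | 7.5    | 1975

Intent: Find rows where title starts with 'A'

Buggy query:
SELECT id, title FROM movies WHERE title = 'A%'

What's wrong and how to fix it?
Bug: '=' compares the literal string including the % character; pattern matching needs LIKE

Fix: Replace '=' with LIKE so 'A%' is treated as a pattern

Corrected query:
SELECT id, title FROM movies WHERE title LIKE 'A%'

Result:
id | title  
---+--------
3  | Arrival
5  | Arrival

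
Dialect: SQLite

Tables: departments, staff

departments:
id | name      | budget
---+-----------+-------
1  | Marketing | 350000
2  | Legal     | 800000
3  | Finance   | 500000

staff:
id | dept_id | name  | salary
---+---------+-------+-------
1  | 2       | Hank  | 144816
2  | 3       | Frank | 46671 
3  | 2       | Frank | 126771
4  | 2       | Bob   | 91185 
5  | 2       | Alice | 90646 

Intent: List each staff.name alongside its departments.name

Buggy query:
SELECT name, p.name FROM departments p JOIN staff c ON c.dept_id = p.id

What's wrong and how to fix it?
Bug: 'name' exists in both joined tables, so the database can't tell which one is meant

Fix: Qualify the column with its table alias (c.name)

Corrected query:
SELECT c.name, p.name FROM departments p JOIN staff c ON c.dept_id = p.id

Result:
name  | name   
------+--------
Hank  | Legal  
Frank | Finance
Frank | Legal  
Bob   | Legal  
Alice | Legal  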